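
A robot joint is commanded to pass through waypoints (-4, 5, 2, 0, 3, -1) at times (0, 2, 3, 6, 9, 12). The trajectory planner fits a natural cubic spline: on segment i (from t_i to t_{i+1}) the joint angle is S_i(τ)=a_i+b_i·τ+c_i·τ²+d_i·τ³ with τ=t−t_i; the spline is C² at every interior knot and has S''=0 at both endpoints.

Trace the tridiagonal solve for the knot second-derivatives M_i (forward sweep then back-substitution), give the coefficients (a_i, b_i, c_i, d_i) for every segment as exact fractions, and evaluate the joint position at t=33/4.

  seg 0: a=-4 b=9041/1266 c=0 d=-418/633
  seg 1: a=5 b=-991/1266 c=-836/211 d=2209/1266
  seg 2: a=2 b=-2198/633 c=537/422 d=-427/3798
  seg 3: a=0 b=1427/1266 c=55/211 d=-1151/11394
  seg 4: a=3 b=-23/633 c=-821/1266 d=821/11394
S(33/4) = 73059/27008

Δ: Δ0=9/2, Δ1=-3, Δ2=-2/3, Δ3=1, Δ4=-4/3
row 1: diag=6, rhs=-45; c'=1/6, d'=-15/2
row 2: denom=8−1·1/6=47/6; d'=(14−1·-15/2)/(47/6)=129/47
row 3: denom=12−3·18/47=510/47; d'=(10−3·129/47)/(510/47)=83/510
row 4: denom=12−3·47/170=1899/170; d'=(-14−3·83/510)/(1899/170)=-821/633
back: M4=-821/633
back: M3=83/510−47/170·-821/633=110/211
back: M2=129/47−18/47·110/211=537/211
back: M1=-15/2−1/6·537/211=-1672/211
M: M0=0, M1=-1672/211, M2=537/211, M3=110/211, M4=-821/633, M5=0
seg 0: a=-4, c=M0/2=0, d=(M1−M0)/(6·2)=-418/633, b=Δ0−h0·(2M0+M1)/6=9041/1266
seg 1: a=5, c=M1/2=-836/211, d=(M2−M1)/(6·1)=2209/1266, b=Δ1−h1·(2M1+M2)/6=-991/1266
seg 2: a=2, c=M2/2=537/422, d=(M3−M2)/(6·3)=-427/3798, b=Δ2−h2·(2M2+M3)/6=-2198/633
seg 3: a=0, c=M3/2=55/211, d=(M4−M3)/(6·3)=-1151/11394, b=Δ3−h3·(2M3+M4)/6=1427/1266
seg 4: a=3, c=M4/2=-821/1266, d=(M5−M4)/(6·3)=821/11394, b=Δ4−h4·(2M4+M5)/6=-23/633
t_q=33/4 → seg 3, τ=9/4; S=0+1427/1266·τ+55/211·τ²+-1151/11394·τ³=73059/27008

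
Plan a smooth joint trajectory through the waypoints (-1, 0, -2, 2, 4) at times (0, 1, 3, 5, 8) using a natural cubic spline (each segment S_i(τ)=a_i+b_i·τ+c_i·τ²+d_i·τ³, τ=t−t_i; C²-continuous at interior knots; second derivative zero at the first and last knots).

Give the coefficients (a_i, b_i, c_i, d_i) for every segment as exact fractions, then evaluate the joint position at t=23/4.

Δ: Δ0=1, Δ1=-1, Δ2=2, Δ3=2/3
row 1: diag=6, rhs=-12; c'=1/3, d'=-2
row 2: denom=8−2·1/3=22/3; d'=(18−2·-2)/(22/3)=3
row 3: denom=10−2·3/11=104/11; d'=(-8−2·3)/(104/11)=-77/52
back: M3=-77/52
back: M2=3−3/11·-77/52=177/52
back: M1=-2−1/3·177/52=-163/52
M: M0=0, M1=-163/52, M2=177/52, M3=-77/52, M4=0
seg 0: a=-1, c=M0/2=0, d=(M1−M0)/(6·1)=-163/312, b=Δ0−h0·(2M0+M1)/6=475/312
seg 1: a=0, c=M1/2=-163/104, d=(M2−M1)/(6·2)=85/156, b=Δ1−h1·(2M1+M2)/6=-7/156
seg 2: a=-2, c=M2/2=177/104, d=(M3−M2)/(6·2)=-127/312, b=Δ2−h2·(2M2+M3)/6=35/156
seg 3: a=2, c=M3/2=-77/104, d=(M4−M3)/(6·3)=77/936, b=Δ3−h3·(2M3+M4)/6=335/156
t_q=23/4 → seg 3, τ=3/4; S=2+335/156·τ+-77/104·τ²+77/936·τ³=21491/6656

  seg 0: a=-1 b=475/312 c=0 d=-163/312
  seg 1: a=0 b=-7/156 c=-163/104 d=85/156
  seg 2: a=-2 b=35/156 c=177/104 d=-127/312
  seg 3: a=2 b=335/156 c=-77/104 d=77/936
S(23/4) = 21491/6656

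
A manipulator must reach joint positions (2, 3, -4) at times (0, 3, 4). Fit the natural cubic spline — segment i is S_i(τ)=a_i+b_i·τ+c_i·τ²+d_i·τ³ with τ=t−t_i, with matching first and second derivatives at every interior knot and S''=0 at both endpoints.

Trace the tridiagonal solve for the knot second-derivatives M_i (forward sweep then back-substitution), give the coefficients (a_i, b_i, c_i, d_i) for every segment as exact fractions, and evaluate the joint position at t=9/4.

Δ: Δ0=1/3, Δ1=-7
row 1: diag=8, rhs=-44; c'=1/8, d'=-11/2
back: M1=-11/2
M: M0=0, M1=-11/2, M2=0
seg 0: a=2, c=M0/2=0, d=(M1−M0)/(6·3)=-11/36, b=Δ0−h0·(2M0+M1)/6=37/12
seg 1: a=3, c=M1/2=-11/4, d=(M2−M1)/(6·1)=11/12, b=Δ1−h1·(2M1+M2)/6=-31/6
t_q=9/4 → seg 0, τ=9/4; S=2+37/12·τ+0·τ²+-11/36·τ³=1397/256

  seg 0: a=2 b=37/12 c=0 d=-11/36
  seg 1: a=3 b=-31/6 c=-11/4 d=11/12
S(9/4) = 1397/256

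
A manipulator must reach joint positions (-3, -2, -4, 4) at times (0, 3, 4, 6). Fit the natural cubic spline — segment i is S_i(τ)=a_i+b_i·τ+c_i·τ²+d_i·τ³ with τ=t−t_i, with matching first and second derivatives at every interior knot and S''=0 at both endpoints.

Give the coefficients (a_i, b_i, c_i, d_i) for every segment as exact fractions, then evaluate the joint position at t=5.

  seg 0: a=-3 b=227/141 c=0 d=-20/141
  seg 1: a=-2 b=-313/141 c=-60/47 d=211/141
  seg 2: a=-4 b=-40/141 c=151/47 d=-151/282
S(5) = -151/94

Δ: Δ0=1/3, Δ1=-2, Δ2=4
row 1: diag=8, rhs=-14; c'=1/8, d'=-7/4
row 2: denom=6−1·1/8=47/8; d'=(36−1·-7/4)/(47/8)=302/47
back: M2=302/47
back: M1=-7/4−1/8·302/47=-120/47
M: M0=0, M1=-120/47, M2=302/47, M3=0
seg 0: a=-3, c=M0/2=0, d=(M1−M0)/(6·3)=-20/141, b=Δ0−h0·(2M0+M1)/6=227/141
seg 1: a=-2, c=M1/2=-60/47, d=(M2−M1)/(6·1)=211/141, b=Δ1−h1·(2M1+M2)/6=-313/141
seg 2: a=-4, c=M2/2=151/47, d=(M3−M2)/(6·2)=-151/282, b=Δ2−h2·(2M2+M3)/6=-40/141
t_q=5 → seg 2, τ=1; S=-4+-40/141·τ+151/47·τ²+-151/282·τ³=-151/94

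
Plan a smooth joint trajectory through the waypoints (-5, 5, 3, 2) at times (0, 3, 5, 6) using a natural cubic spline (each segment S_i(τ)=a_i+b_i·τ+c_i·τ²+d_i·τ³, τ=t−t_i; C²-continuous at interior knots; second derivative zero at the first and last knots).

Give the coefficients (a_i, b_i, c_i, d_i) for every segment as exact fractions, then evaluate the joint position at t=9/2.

Δ: Δ0=10/3, Δ1=-1, Δ2=-1
row 1: diag=10, rhs=-26; c'=1/5, d'=-13/5
row 2: denom=6−2·1/5=28/5; d'=(0−2·-13/5)/(28/5)=13/14
back: M2=13/14
back: M1=-13/5−1/5·13/14=-39/14
M: M0=0, M1=-39/14, M2=13/14, M3=0
seg 0: a=-5, c=M0/2=0, d=(M1−M0)/(6·3)=-13/84, b=Δ0−h0·(2M0+M1)/6=397/84
seg 1: a=5, c=M1/2=-39/28, d=(M2−M1)/(6·2)=13/42, b=Δ1−h1·(2M1+M2)/6=23/42
seg 2: a=3, c=M2/2=13/28, d=(M3−M2)/(6·1)=-13/84, b=Δ2−h2·(2M2+M3)/6=-55/42
t_q=9/2 → seg 1, τ=3/2; S=5+23/42·τ+-39/28·τ²+13/42·τ³=209/56

  seg 0: a=-5 b=397/84 c=0 d=-13/84
  seg 1: a=5 b=23/42 c=-39/28 d=13/42
  seg 2: a=3 b=-55/42 c=13/28 d=-13/84
S(9/2) = 209/56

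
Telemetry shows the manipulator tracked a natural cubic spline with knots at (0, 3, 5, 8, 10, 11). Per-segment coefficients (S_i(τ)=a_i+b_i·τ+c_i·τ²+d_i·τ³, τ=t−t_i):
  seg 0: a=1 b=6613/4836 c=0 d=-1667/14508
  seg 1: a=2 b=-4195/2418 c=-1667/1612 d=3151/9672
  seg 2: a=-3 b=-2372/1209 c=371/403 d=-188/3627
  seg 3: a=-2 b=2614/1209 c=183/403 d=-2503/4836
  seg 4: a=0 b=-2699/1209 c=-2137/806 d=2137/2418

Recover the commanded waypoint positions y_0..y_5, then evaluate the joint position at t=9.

y_0 = S_0(0) = a_0 = 1
y_1 = S_1(0) = a_1 = 2
y_2 = S_2(0) = a_2 = -3
y_3 = S_3(0) = a_3 = -2
y_4 = S_4(0) = a_4 = 0
y_5 = S_4(1) = -4
t_q=9 is in segment 3 (τ=1); S_3(τ)=159/1612

y_0=1 y_1=2 y_2=-3 y_3=-2 y_4=0 y_5=-4
S(9) = 159/1612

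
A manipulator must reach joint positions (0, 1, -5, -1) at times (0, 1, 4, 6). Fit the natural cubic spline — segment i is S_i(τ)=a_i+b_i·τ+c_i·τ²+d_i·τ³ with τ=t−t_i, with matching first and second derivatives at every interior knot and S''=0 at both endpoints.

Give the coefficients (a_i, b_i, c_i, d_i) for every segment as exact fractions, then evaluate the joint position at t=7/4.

Δ: Δ0=1, Δ1=-2, Δ2=2
row 1: diag=8, rhs=-18; c'=3/8, d'=-9/4
row 2: denom=10−3·3/8=71/8; d'=(24−3·-9/4)/(71/8)=246/71
back: M2=246/71
back: M1=-9/4−3/8·246/71=-252/71
M: M0=0, M1=-252/71, M2=246/71, M3=0
seg 0: a=0, c=M0/2=0, d=(M1−M0)/(6·1)=-42/71, b=Δ0−h0·(2M0+M1)/6=113/71
seg 1: a=1, c=M1/2=-126/71, d=(M2−M1)/(6·3)=83/213, b=Δ1−h1·(2M1+M2)/6=-13/71
seg 2: a=-5, c=M2/2=123/71, d=(M3−M2)/(6·2)=-41/142, b=Δ2−h2·(2M2+M3)/6=-22/71
t_q=7/4 → seg 1, τ=3/4; S=1+-13/71·τ+-126/71·τ²+83/213·τ³=131/4544

  seg 0: a=0 b=113/71 c=0 d=-42/71
  seg 1: a=1 b=-13/71 c=-126/71 d=83/213
  seg 2: a=-5 b=-22/71 c=123/71 d=-41/142
S(7/4) = 131/4544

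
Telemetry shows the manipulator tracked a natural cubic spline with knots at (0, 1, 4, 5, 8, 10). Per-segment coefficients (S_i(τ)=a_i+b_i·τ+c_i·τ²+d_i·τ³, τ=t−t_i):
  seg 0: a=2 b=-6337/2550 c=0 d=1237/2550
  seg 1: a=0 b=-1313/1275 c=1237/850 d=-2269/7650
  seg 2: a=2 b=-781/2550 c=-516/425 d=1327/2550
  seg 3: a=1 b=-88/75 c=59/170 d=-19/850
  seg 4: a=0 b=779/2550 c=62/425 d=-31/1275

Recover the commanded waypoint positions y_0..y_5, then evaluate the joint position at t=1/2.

y_0=2 y_1=0 y_2=2 y_3=1 y_4=0 y_5=1
S(1/2) = 5563/6800

y_0 = S_0(0) = a_0 = 2
y_1 = S_1(0) = a_1 = 0
y_2 = S_2(0) = a_2 = 2
y_3 = S_3(0) = a_3 = 1
y_4 = S_4(0) = a_4 = 0
y_5 = S_4(2) = 1
t_q=1/2 is in segment 0 (τ=1/2); S_0(τ)=5563/6800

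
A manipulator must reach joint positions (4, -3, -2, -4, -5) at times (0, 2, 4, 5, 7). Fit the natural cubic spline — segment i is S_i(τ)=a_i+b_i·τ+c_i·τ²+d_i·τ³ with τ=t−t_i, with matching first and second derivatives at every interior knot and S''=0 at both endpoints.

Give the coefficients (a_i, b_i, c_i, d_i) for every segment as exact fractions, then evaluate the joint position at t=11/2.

Δ: Δ0=-7/2, Δ1=1/2, Δ2=-2, Δ3=-1/2
row 1: diag=8, rhs=24; c'=1/4, d'=3
row 2: denom=6−2·1/4=11/2; d'=(-15−2·3)/(11/2)=-42/11
row 3: denom=6−1·2/11=64/11; d'=(9−1·-42/11)/(64/11)=141/64
back: M3=141/64
back: M2=-42/11−2/11·141/64=-135/32
back: M1=3−1/4·-135/32=519/128
M: M0=0, M1=519/128, M2=-135/32, M3=141/64, M4=0
seg 0: a=4, c=M0/2=0, d=(M1−M0)/(6·2)=173/512, b=Δ0−h0·(2M0+M1)/6=-621/128
seg 1: a=-3, c=M1/2=519/256, d=(M2−M1)/(6·2)=-353/512, b=Δ1−h1·(2M1+M2)/6=-51/64
seg 2: a=-2, c=M2/2=-135/64, d=(M3−M2)/(6·1)=137/128, b=Δ2−h2·(2M2+M3)/6=-123/128
seg 3: a=-4, c=M3/2=141/128, d=(M4−M3)/(6·2)=-47/256, b=Δ3−h3·(2M3+M4)/6=-63/32
t_q=11/2 → seg 3, τ=1/2; S=-4+-63/32·τ+141/128·τ²+-47/256·τ³=-9691/2048

  seg 0: a=4 b=-621/128 c=0 d=173/512
  seg 1: a=-3 b=-51/64 c=519/256 d=-353/512
  seg 2: a=-2 b=-123/128 c=-135/64 d=137/128
  seg 3: a=-4 b=-63/32 c=141/128 d=-47/256
S(11/2) = -9691/2048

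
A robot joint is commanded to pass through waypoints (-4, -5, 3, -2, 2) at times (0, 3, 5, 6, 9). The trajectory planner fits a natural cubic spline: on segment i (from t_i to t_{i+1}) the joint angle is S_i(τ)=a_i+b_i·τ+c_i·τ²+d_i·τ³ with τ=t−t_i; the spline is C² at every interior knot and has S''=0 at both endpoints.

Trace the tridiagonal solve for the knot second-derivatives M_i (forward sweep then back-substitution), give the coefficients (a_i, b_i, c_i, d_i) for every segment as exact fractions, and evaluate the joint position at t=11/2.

Δ: Δ0=-1/3, Δ1=4, Δ2=-5, Δ3=4/3
row 1: diag=10, rhs=26; c'=1/5, d'=13/5
row 2: denom=6−2·1/5=28/5; d'=(-54−2·13/5)/(28/5)=-74/7
row 3: denom=8−1·5/28=219/28; d'=(38−1·-74/7)/(219/28)=1360/219
back: M3=1360/219
back: M2=-74/7−5/28·1360/219=-2558/219
back: M1=13/5−1/5·-2558/219=1081/219
M: M0=0, M1=1081/219, M2=-2558/219, M3=1360/219, M4=0
seg 0: a=-4, c=M0/2=0, d=(M1−M0)/(6·3)=1081/3942, b=Δ0−h0·(2M0+M1)/6=-409/146
seg 1: a=-5, c=M1/2=1081/438, d=(M2−M1)/(6·2)=-1213/876, b=Δ1−h1·(2M1+M2)/6=336/73
seg 2: a=3, c=M2/2=-1279/219, d=(M3−M2)/(6·1)=653/219, b=Δ2−h2·(2M2+M3)/6=-469/219
seg 3: a=-2, c=M3/2=680/219, d=(M4−M3)/(6·3)=-680/1971, b=Δ3−h3·(2M3+M4)/6=-356/73
t_q=11/2 → seg 2, τ=1/2; S=3+-469/219·τ+-1279/219·τ²+653/219·τ³=1475/1752

  seg 0: a=-4 b=-409/146 c=0 d=1081/3942
  seg 1: a=-5 b=336/73 c=1081/438 d=-1213/876
  seg 2: a=3 b=-469/219 c=-1279/219 d=653/219
  seg 3: a=-2 b=-356/73 c=680/219 d=-680/1971
S(11/2) = 1475/1752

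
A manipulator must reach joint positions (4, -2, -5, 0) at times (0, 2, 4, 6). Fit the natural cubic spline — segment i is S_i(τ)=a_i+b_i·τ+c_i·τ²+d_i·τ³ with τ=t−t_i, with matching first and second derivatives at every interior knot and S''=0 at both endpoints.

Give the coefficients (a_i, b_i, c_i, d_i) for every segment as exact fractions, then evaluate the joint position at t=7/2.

  seg 0: a=4 b=-47/15 c=0 d=1/30
  seg 1: a=-2 b=-41/15 c=1/5 d=5/24
  seg 2: a=-5 b=17/30 c=29/20 d=-29/120
S(7/2) = -1583/320

Δ: Δ0=-3, Δ1=-3/2, Δ2=5/2
row 1: diag=8, rhs=9; c'=1/4, d'=9/8
row 2: denom=8−2·1/4=15/2; d'=(24−2·9/8)/(15/2)=29/10
back: M2=29/10
back: M1=9/8−1/4·29/10=2/5
M: M0=0, M1=2/5, M2=29/10, M3=0
seg 0: a=4, c=M0/2=0, d=(M1−M0)/(6·2)=1/30, b=Δ0−h0·(2M0+M1)/6=-47/15
seg 1: a=-2, c=M1/2=1/5, d=(M2−M1)/(6·2)=5/24, b=Δ1−h1·(2M1+M2)/6=-41/15
seg 2: a=-5, c=M2/2=29/20, d=(M3−M2)/(6·2)=-29/120, b=Δ2−h2·(2M2+M3)/6=17/30
t_q=7/2 → seg 1, τ=3/2; S=-2+-41/15·τ+1/5·τ²+5/24·τ³=-1583/320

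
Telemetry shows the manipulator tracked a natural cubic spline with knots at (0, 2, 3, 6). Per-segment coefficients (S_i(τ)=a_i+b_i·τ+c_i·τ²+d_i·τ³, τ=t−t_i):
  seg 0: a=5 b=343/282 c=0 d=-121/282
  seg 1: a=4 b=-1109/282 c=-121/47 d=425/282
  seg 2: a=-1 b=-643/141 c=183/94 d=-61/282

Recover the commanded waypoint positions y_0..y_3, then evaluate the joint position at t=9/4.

y_0=5 y_1=4 y_2=-1 y_3=-3
S(9/4) = 17323/6016

y_0 = S_0(0) = a_0 = 5
y_1 = S_1(0) = a_1 = 4
y_2 = S_2(0) = a_2 = -1
y_3 = S_2(3) = -3
t_q=9/4 is in segment 1 (τ=1/4); S_1(τ)=17323/6016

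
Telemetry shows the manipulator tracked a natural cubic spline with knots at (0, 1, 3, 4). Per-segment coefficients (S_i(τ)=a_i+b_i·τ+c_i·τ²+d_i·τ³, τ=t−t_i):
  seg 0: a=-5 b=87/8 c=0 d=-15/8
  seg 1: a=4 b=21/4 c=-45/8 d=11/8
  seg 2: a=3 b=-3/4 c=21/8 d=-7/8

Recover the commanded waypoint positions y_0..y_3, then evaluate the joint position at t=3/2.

y_0=-5 y_1=4 y_2=3 y_3=4
S(3/2) = 345/64

y_0 = S_0(0) = a_0 = -5
y_1 = S_1(0) = a_1 = 4
y_2 = S_2(0) = a_2 = 3
y_3 = S_2(1) = 4
t_q=3/2 is in segment 1 (τ=1/2); S_1(τ)=345/64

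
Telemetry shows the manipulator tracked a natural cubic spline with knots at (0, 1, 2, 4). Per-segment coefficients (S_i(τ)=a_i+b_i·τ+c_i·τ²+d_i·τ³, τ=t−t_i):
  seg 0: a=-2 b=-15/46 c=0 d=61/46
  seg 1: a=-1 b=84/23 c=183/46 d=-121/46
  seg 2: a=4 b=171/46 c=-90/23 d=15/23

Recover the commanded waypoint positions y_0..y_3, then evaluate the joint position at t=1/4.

y_0=-2 y_1=-1 y_2=4 y_3=1
S(1/4) = -6067/2944

y_0 = S_0(0) = a_0 = -2
y_1 = S_1(0) = a_1 = -1
y_2 = S_2(0) = a_2 = 4
y_3 = S_2(2) = 1
t_q=1/4 is in segment 0 (τ=1/4); S_0(τ)=-6067/2944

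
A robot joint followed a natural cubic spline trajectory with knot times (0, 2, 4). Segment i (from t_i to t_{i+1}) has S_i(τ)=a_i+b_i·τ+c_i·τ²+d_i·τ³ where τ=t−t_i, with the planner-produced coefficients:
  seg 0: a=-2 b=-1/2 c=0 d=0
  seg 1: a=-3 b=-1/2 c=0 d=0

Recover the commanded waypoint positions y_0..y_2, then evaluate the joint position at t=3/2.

y_0 = S_0(0) = a_0 = -2
y_1 = S_1(0) = a_1 = -3
y_2 = S_1(2) = -4
t_q=3/2 is in segment 0 (τ=3/2); S_0(τ)=-11/4

y_0=-2 y_1=-3 y_2=-4
S(3/2) = -11/4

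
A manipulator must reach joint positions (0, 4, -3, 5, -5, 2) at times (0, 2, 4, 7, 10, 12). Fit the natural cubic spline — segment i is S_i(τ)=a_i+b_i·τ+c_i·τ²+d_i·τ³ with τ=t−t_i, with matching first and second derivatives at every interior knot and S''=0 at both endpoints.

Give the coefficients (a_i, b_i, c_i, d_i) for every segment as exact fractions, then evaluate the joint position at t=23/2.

Δ: Δ0=2, Δ1=-7/2, Δ2=8/3, Δ3=-10/3, Δ4=7/2
row 1: diag=8, rhs=-33; c'=1/4, d'=-33/8
row 2: denom=10−2·1/4=19/2; d'=(37−2·-33/8)/(19/2)=181/38
row 3: denom=12−3·6/19=210/19; d'=(-36−3·181/38)/(210/19)=-91/20
row 4: denom=10−3·19/70=643/70; d'=(41−3·-91/20)/(643/70)=7651/1286
back: M4=7651/1286
back: M3=-91/20−19/70·7651/1286=-3964/643
back: M2=181/38−6/19·-3964/643=8629/1286
back: M1=-33/8−1/4·8629/1286=-3731/643
M: M0=0, M1=-3731/643, M2=8629/1286, M3=-3964/643, M4=7651/1286, M5=0
seg 0: a=0, c=M0/2=0, d=(M1−M0)/(6·2)=-3731/7716, b=Δ0−h0·(2M0+M1)/6=7589/1929
seg 1: a=4, c=M1/2=-3731/1286, d=(M2−M1)/(6·2)=16091/15432, b=Δ1−h1·(2M1+M2)/6=-3604/1929
seg 2: a=-3, c=M2/2=8629/2572, d=(M3−M2)/(6·3)=-5519/7716, b=Δ2−h2·(2M2+M3)/6=-3707/3858
seg 3: a=5, c=M3/2=-1982/643, d=(M4−M3)/(6·3)=1731/2572, b=Δ3−h3·(2M3+M4)/6=-1105/7716
seg 4: a=-5, c=M4/2=7651/2572, d=(M5−M4)/(6·2)=-7651/15432, b=Δ4−h4·(2M4+M5)/6=-1799/3858
t_q=23/2 → seg 4, τ=3/2; S=-5+-1799/3858·τ+7651/2572·τ²+-7651/15432·τ³=-27967/41152

  seg 0: a=0 b=7589/1929 c=0 d=-3731/7716
  seg 1: a=4 b=-3604/1929 c=-3731/1286 d=16091/15432
  seg 2: a=-3 b=-3707/3858 c=8629/2572 d=-5519/7716
  seg 3: a=5 b=-1105/7716 c=-1982/643 d=1731/2572
  seg 4: a=-5 b=-1799/3858 c=7651/2572 d=-7651/15432
S(23/2) = -27967/41152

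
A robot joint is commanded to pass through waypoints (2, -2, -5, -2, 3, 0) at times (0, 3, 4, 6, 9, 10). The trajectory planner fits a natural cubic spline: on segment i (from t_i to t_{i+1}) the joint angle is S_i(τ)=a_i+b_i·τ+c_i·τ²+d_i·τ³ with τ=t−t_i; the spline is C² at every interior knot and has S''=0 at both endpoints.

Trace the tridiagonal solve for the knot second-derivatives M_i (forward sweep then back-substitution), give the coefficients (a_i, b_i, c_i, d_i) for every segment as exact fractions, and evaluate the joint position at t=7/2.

  seg 0: a=2 b=-2543/6162 c=0 d=-1891/18486
  seg 1: a=-2 b=-9781/3081 c=-1891/2054 d=6749/6162
  seg 2: a=-5 b=-10661/6162 c=2429/1027 d=-2311/6162
  seg 3: a=-2 b=1531/474 c=118/1027 d=-3919/18486
  seg 4: a=3 b=-5560/3081 c=-3683/2054 d=3683/6162
S(7/2) = -60479/16432

Δ: Δ0=-4/3, Δ1=-3, Δ2=3/2, Δ3=5/3, Δ4=-3
row 1: diag=8, rhs=-10; c'=1/8, d'=-5/4
row 2: denom=6−1·1/8=47/8; d'=(27−1·-5/4)/(47/8)=226/47
row 3: denom=10−2·16/47=438/47; d'=(1−2·226/47)/(438/47)=-135/146
row 4: denom=8−3·47/146=1027/146; d'=(-28−3·-135/146)/(1027/146)=-3683/1027
back: M4=-3683/1027
back: M3=-135/146−47/146·-3683/1027=236/1027
back: M2=226/47−16/47·236/1027=4858/1027
back: M1=-5/4−1/8·4858/1027=-1891/1027
M: M0=0, M1=-1891/1027, M2=4858/1027, M3=236/1027, M4=-3683/1027, M5=0
seg 0: a=2, c=M0/2=0, d=(M1−M0)/(6·3)=-1891/18486, b=Δ0−h0·(2M0+M1)/6=-2543/6162
seg 1: a=-2, c=M1/2=-1891/2054, d=(M2−M1)/(6·1)=6749/6162, b=Δ1−h1·(2M1+M2)/6=-9781/3081
seg 2: a=-5, c=M2/2=2429/1027, d=(M3−M2)/(6·2)=-2311/6162, b=Δ2−h2·(2M2+M3)/6=-10661/6162
seg 3: a=-2, c=M3/2=118/1027, d=(M4−M3)/(6·3)=-3919/18486, b=Δ3−h3·(2M3+M4)/6=1531/474
seg 4: a=3, c=M4/2=-3683/2054, d=(M5−M4)/(6·1)=3683/6162, b=Δ4−h4·(2M4+M5)/6=-5560/3081
t_q=7/2 → seg 1, τ=1/2; S=-2+-9781/3081·τ+-1891/2054·τ²+6749/6162·τ³=-60479/16432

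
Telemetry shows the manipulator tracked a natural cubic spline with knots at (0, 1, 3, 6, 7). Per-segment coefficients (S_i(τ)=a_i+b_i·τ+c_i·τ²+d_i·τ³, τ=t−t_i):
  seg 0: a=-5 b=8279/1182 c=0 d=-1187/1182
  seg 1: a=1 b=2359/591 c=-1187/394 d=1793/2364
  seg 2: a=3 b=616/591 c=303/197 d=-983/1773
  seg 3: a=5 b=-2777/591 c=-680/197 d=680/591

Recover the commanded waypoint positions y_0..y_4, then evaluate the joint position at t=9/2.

y_0=-5 y_1=1 y_2=3 y_3=5 y_4=-2
S(9/2) = 9697/1576

y_0 = S_0(0) = a_0 = -5
y_1 = S_1(0) = a_1 = 1
y_2 = S_2(0) = a_2 = 3
y_3 = S_3(0) = a_3 = 5
y_4 = S_3(1) = -2
t_q=9/2 is in segment 2 (τ=3/2); S_2(τ)=9697/1576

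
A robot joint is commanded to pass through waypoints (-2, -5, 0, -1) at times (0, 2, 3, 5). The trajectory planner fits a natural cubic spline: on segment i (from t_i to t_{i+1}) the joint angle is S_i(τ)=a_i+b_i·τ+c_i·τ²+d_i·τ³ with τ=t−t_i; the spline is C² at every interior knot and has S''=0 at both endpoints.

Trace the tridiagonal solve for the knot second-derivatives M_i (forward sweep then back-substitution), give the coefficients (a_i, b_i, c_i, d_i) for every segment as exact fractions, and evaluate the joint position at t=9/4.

Δ: Δ0=-3/2, Δ1=5, Δ2=-1/2
row 1: diag=6, rhs=39; c'=1/6, d'=13/2
row 2: denom=6−1·1/6=35/6; d'=(-33−1·13/2)/(35/6)=-237/35
back: M2=-237/35
back: M1=13/2−1/6·-237/35=267/35
M: M0=0, M1=267/35, M2=-237/35, M3=0
seg 0: a=-2, c=M0/2=0, d=(M1−M0)/(6·2)=89/140, b=Δ0−h0·(2M0+M1)/6=-283/70
seg 1: a=-5, c=M1/2=267/70, d=(M2−M1)/(6·1)=-12/5, b=Δ1−h1·(2M1+M2)/6=251/70
seg 2: a=0, c=M2/2=-237/70, d=(M3−M2)/(6·2)=79/140, b=Δ2−h2·(2M2+M3)/6=281/70
t_q=9/4 → seg 1, τ=1/4; S=-5+251/70·τ+267/70·τ²+-12/5·τ³=-4371/1120

  seg 0: a=-2 b=-283/70 c=0 d=89/140
  seg 1: a=-5 b=251/70 c=267/70 d=-12/5
  seg 2: a=0 b=281/70 c=-237/70 d=79/140
S(9/4) = -4371/1120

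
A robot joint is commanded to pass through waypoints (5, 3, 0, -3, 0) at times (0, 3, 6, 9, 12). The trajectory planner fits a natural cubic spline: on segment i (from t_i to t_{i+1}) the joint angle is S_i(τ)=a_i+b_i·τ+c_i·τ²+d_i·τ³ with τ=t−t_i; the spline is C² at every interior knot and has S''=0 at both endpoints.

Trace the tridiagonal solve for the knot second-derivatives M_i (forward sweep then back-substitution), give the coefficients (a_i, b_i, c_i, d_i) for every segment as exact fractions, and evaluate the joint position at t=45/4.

  seg 0: a=5 b=-103/168 c=0 d=-1/168
  seg 1: a=3 b=-65/84 c=-3/56 d=-11/1512
  seg 2: a=0 b=-31/24 c=-5/42 d=109/1512
  seg 3: a=-3 b=-5/84 c=89/168 d=-89/1512
S(45/4) = -4023/3584

Δ: Δ0=-2/3, Δ1=-1, Δ2=-1, Δ3=1
row 1: diag=12, rhs=-2; c'=1/4, d'=-1/6
row 2: denom=12−3·1/4=45/4; d'=(0−3·-1/6)/(45/4)=2/45
row 3: denom=12−3·4/15=56/5; d'=(12−3·2/45)/(56/5)=89/84
back: M3=89/84
back: M2=2/45−4/15·89/84=-5/21
back: M1=-1/6−1/4·-5/21=-3/28
M: M0=0, M1=-3/28, M2=-5/21, M3=89/84, M4=0
seg 0: a=5, c=M0/2=0, d=(M1−M0)/(6·3)=-1/168, b=Δ0−h0·(2M0+M1)/6=-103/168
seg 1: a=3, c=M1/2=-3/56, d=(M2−M1)/(6·3)=-11/1512, b=Δ1−h1·(2M1+M2)/6=-65/84
seg 2: a=0, c=M2/2=-5/42, d=(M3−M2)/(6·3)=109/1512, b=Δ2−h2·(2M2+M3)/6=-31/24
seg 3: a=-3, c=M3/2=89/168, d=(M4−M3)/(6·3)=-89/1512, b=Δ3−h3·(2M3+M4)/6=-5/84
t_q=45/4 → seg 3, τ=9/4; S=-3+-5/84·τ+89/168·τ²+-89/1512·τ³=-4023/3584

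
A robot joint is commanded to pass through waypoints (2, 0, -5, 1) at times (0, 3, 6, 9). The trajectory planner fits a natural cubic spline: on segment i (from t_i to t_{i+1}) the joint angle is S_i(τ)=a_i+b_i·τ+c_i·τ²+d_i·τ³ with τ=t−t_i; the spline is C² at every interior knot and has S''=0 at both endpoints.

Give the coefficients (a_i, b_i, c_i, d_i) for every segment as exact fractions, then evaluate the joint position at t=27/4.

  seg 0: a=2 b=-7/45 c=0 d=-23/405
  seg 1: a=0 b=-76/45 c=-23/45 d=14/81
  seg 2: a=-5 b=-4/45 c=47/45 d=-47/405
S(27/4) = -1449/320

Δ: Δ0=-2/3, Δ1=-5/3, Δ2=2
row 1: diag=12, rhs=-6; c'=1/4, d'=-1/2
row 2: denom=12−3·1/4=45/4; d'=(22−3·-1/2)/(45/4)=94/45
back: M2=94/45
back: M1=-1/2−1/4·94/45=-46/45
M: M0=0, M1=-46/45, M2=94/45, M3=0
seg 0: a=2, c=M0/2=0, d=(M1−M0)/(6·3)=-23/405, b=Δ0−h0·(2M0+M1)/6=-7/45
seg 1: a=0, c=M1/2=-23/45, d=(M2−M1)/(6·3)=14/81, b=Δ1−h1·(2M1+M2)/6=-76/45
seg 2: a=-5, c=M2/2=47/45, d=(M3−M2)/(6·3)=-47/405, b=Δ2−h2·(2M2+M3)/6=-4/45
t_q=27/4 → seg 2, τ=3/4; S=-5+-4/45·τ+47/45·τ²+-47/405·τ³=-1449/320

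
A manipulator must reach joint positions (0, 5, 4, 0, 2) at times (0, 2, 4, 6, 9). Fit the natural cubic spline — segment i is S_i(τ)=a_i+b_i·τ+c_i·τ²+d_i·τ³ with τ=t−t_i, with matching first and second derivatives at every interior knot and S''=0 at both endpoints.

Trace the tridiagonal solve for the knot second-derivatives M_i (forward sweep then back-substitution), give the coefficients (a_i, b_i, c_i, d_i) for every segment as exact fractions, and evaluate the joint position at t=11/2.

Δ: Δ0=5/2, Δ1=-1/2, Δ2=-2, Δ3=2/3
row 1: diag=8, rhs=-18; c'=1/4, d'=-9/4
row 2: denom=8−2·1/4=15/2; d'=(-9−2·-9/4)/(15/2)=-3/5
row 3: denom=10−2·4/15=142/15; d'=(16−2·-3/5)/(142/15)=129/71
back: M3=129/71
back: M2=-3/5−4/15·129/71=-77/71
back: M1=-9/4−1/4·-77/71=-281/142
M: M0=0, M1=-281/142, M2=-77/71, M3=129/71, M4=0
seg 0: a=0, c=M0/2=0, d=(M1−M0)/(6·2)=-281/1704, b=Δ0−h0·(2M0+M1)/6=673/213
seg 1: a=5, c=M1/2=-281/284, d=(M2−M1)/(6·2)=127/1704, b=Δ1−h1·(2M1+M2)/6=503/426
seg 2: a=4, c=M2/2=-77/142, d=(M3−M2)/(6·2)=103/426, b=Δ2−h2·(2M2+M3)/6=-401/213
seg 3: a=0, c=M3/2=129/142, d=(M4−M3)/(6·3)=-43/426, b=Δ3−h3·(2M3+M4)/6=-245/213
t_q=11/2 → seg 2, τ=3/2; S=4+-401/213·τ+-77/142·τ²+103/426·τ³=877/1136

  seg 0: a=0 b=673/213 c=0 d=-281/1704
  seg 1: a=5 b=503/426 c=-281/284 d=127/1704
  seg 2: a=4 b=-401/213 c=-77/142 d=103/426
  seg 3: a=0 b=-245/213 c=129/142 d=-43/426
S(11/2) = 877/1136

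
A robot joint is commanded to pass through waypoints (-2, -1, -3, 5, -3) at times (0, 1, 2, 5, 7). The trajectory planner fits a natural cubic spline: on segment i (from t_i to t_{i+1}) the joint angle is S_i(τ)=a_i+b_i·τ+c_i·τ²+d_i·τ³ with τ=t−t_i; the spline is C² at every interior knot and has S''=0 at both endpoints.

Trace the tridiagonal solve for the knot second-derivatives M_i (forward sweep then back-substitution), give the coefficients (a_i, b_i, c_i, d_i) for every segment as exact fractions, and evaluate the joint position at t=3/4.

Δ: Δ0=1, Δ1=-2, Δ2=8/3, Δ3=-4
row 1: diag=4, rhs=-18; c'=1/4, d'=-9/2
row 2: denom=8−1·1/4=31/4; d'=(28−1·-9/2)/(31/4)=130/31
row 3: denom=10−3·12/31=274/31; d'=(-40−3·130/31)/(274/31)=-815/137
back: M3=-815/137
back: M2=130/31−12/31·-815/137=890/137
back: M1=-9/2−1/4·890/137=-839/137
M: M0=0, M1=-839/137, M2=890/137, M3=-815/137, M4=0
seg 0: a=-2, c=M0/2=0, d=(M1−M0)/(6·1)=-839/822, b=Δ0−h0·(2M0+M1)/6=1661/822
seg 1: a=-1, c=M1/2=-839/274, d=(M2−M1)/(6·1)=1729/822, b=Δ1−h1·(2M1+M2)/6=-428/411
seg 2: a=-3, c=M2/2=445/137, d=(M3−M2)/(6·3)=-1705/2466, b=Δ2−h2·(2M2+M3)/6=-703/822
seg 3: a=5, c=M3/2=-815/274, d=(M4−M3)/(6·2)=815/1644, b=Δ3−h3·(2M3+M4)/6=-14/411
t_q=3/4 → seg 0, τ=3/4; S=-2+1661/822·τ+0·τ²+-839/822·τ³=-16047/17536

  seg 0: a=-2 b=1661/822 c=0 d=-839/822
  seg 1: a=-1 b=-428/411 c=-839/274 d=1729/822
  seg 2: a=-3 b=-703/822 c=445/137 d=-1705/2466
  seg 3: a=5 b=-14/411 c=-815/274 d=815/1644
S(3/4) = -16047/17536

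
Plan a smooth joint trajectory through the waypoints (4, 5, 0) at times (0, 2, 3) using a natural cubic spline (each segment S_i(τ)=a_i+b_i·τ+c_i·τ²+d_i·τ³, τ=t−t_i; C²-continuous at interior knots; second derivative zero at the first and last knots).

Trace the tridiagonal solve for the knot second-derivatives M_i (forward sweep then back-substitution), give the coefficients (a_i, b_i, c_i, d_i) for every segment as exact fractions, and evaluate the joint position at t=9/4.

Δ: Δ0=1/2, Δ1=-5
row 1: diag=6, rhs=-33; c'=1/6, d'=-11/2
back: M1=-11/2
M: M0=0, M1=-11/2, M2=0
seg 0: a=4, c=M0/2=0, d=(M1−M0)/(6·2)=-11/24, b=Δ0−h0·(2M0+M1)/6=7/3
seg 1: a=5, c=M1/2=-11/4, d=(M2−M1)/(6·1)=11/12, b=Δ1−h1·(2M1+M2)/6=-19/6
t_q=9/4 → seg 1, τ=1/4; S=5+-19/6·τ+-11/4·τ²+11/12·τ³=1037/256

  seg 0: a=4 b=7/3 c=0 d=-11/24
  seg 1: a=5 b=-19/6 c=-11/4 d=11/12
S(9/4) = 1037/256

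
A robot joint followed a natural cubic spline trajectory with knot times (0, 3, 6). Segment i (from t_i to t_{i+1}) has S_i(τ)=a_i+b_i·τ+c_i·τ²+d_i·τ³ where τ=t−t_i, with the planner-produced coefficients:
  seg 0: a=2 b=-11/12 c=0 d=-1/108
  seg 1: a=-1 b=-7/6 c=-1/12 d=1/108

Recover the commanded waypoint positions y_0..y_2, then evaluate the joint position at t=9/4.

y_0 = S_0(0) = a_0 = 2
y_1 = S_1(0) = a_1 = -1
y_2 = S_1(3) = -5
t_q=9/4 is in segment 0 (τ=9/4); S_0(τ)=-43/256

y_0=2 y_1=-1 y_2=-5
S(9/4) = -43/256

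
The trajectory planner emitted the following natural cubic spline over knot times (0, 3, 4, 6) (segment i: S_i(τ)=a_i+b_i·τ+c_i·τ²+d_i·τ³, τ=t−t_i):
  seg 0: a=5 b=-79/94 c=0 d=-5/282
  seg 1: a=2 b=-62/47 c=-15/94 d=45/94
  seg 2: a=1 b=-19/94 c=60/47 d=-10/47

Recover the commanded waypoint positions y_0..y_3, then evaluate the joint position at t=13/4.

y_0=5 y_1=2 y_2=1 y_3=4
S(13/4) = 10033/6016

y_0 = S_0(0) = a_0 = 5
y_1 = S_1(0) = a_1 = 2
y_2 = S_2(0) = a_2 = 1
y_3 = S_2(2) = 4
t_q=13/4 is in segment 1 (τ=1/4); S_1(τ)=10033/6016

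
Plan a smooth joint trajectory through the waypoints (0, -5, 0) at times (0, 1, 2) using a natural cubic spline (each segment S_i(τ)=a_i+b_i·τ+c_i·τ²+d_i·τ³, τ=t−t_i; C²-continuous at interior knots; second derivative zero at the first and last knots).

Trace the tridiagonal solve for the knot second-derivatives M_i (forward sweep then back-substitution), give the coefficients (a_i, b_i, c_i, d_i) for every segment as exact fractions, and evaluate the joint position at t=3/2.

Δ: Δ0=-5, Δ1=5
row 1: diag=4, rhs=60; c'=1/4, d'=15
back: M1=15
M: M0=0, M1=15, M2=0
seg 0: a=0, c=M0/2=0, d=(M1−M0)/(6·1)=5/2, b=Δ0−h0·(2M0+M1)/6=-15/2
seg 1: a=-5, c=M1/2=15/2, d=(M2−M1)/(6·1)=-5/2, b=Δ1−h1·(2M1+M2)/6=0
t_q=3/2 → seg 1, τ=1/2; S=-5+0·τ+15/2·τ²+-5/2·τ³=-55/16

  seg 0: a=0 b=-15/2 c=0 d=5/2
  seg 1: a=-5 b=0 c=15/2 d=-5/2
S(3/2) = -55/16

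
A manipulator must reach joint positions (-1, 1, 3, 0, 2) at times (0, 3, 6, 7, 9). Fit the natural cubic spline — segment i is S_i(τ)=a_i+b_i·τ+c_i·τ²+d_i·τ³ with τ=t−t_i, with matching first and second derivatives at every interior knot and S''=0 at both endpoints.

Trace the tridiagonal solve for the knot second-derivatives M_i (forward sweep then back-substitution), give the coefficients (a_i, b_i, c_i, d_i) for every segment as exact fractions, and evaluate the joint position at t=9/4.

  seg 0: a=-1 b=53/255 c=0 d=13/255
  seg 1: a=1 b=404/255 c=39/85 d=-13/51
  seg 2: a=3 b=-649/255 c=-156/85 d=352/255
  seg 3: a=0 b=-529/255 c=196/85 d=-98/255
S(9/4) = 263/5440

Δ: Δ0=2/3, Δ1=2/3, Δ2=-3, Δ3=1
row 1: diag=12, rhs=0; c'=1/4, d'=0
row 2: denom=8−3·1/4=29/4; d'=(-22−3·0)/(29/4)=-88/29
row 3: denom=6−1·4/29=170/29; d'=(24−1·-88/29)/(170/29)=392/85
back: M3=392/85
back: M2=-88/29−4/29·392/85=-312/85
back: M1=0−1/4·-312/85=78/85
M: M0=0, M1=78/85, M2=-312/85, M3=392/85, M4=0
seg 0: a=-1, c=M0/2=0, d=(M1−M0)/(6·3)=13/255, b=Δ0−h0·(2M0+M1)/6=53/255
seg 1: a=1, c=M1/2=39/85, d=(M2−M1)/(6·3)=-13/51, b=Δ1−h1·(2M1+M2)/6=404/255
seg 2: a=3, c=M2/2=-156/85, d=(M3−M2)/(6·1)=352/255, b=Δ2−h2·(2M2+M3)/6=-649/255
seg 3: a=0, c=M3/2=196/85, d=(M4−M3)/(6·2)=-98/255, b=Δ3−h3·(2M3+M4)/6=-529/255
t_q=9/4 → seg 0, τ=9/4; S=-1+53/255·τ+0·τ²+13/255·τ³=263/5440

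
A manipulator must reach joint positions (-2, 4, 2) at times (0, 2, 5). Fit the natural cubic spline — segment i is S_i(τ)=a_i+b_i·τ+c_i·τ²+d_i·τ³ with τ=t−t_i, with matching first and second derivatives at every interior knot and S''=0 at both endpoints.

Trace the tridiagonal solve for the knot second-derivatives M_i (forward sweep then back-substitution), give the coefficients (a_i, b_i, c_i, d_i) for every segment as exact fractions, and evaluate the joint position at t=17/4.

Δ: Δ0=3, Δ1=-2/3
row 1: diag=10, rhs=-22; c'=3/10, d'=-11/5
back: M1=-11/5
M: M0=0, M1=-11/5, M2=0
seg 0: a=-2, c=M0/2=0, d=(M1−M0)/(6·2)=-11/60, b=Δ0−h0·(2M0+M1)/6=56/15
seg 1: a=4, c=M1/2=-11/10, d=(M2−M1)/(6·3)=11/90, b=Δ1−h1·(2M1+M2)/6=23/15
t_q=17/4 → seg 1, τ=9/4; S=4+23/15·τ+-11/10·τ²+11/90·τ³=419/128

  seg 0: a=-2 b=56/15 c=0 d=-11/60
  seg 1: a=4 b=23/15 c=-11/10 d=11/90
S(17/4) = 419/128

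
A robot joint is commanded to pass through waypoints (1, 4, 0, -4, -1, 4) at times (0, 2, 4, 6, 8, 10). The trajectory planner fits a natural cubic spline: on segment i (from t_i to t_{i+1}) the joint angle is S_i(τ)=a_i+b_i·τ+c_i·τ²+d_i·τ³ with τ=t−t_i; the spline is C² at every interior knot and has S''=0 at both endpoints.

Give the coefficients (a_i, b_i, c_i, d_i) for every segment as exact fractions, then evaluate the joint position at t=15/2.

Δ: Δ0=3/2, Δ1=-2, Δ2=-2, Δ3=3/2, Δ4=5/2
row 1: diag=8, rhs=-21; c'=1/4, d'=-21/8
row 2: denom=8−2·1/4=15/2; d'=(0−2·-21/8)/(15/2)=7/10
row 3: denom=8−2·4/15=112/15; d'=(21−2·7/10)/(112/15)=21/8
row 4: denom=8−2·15/56=209/28; d'=(6−2·21/8)/(209/28)=21/209
back: M4=21/209
back: M3=21/8−15/56·21/209=543/209
back: M2=7/10−4/15·543/209=3/418
back: M1=-21/8−1/4·3/418=-549/209
M: M0=0, M1=-549/209, M2=3/418, M3=543/209, M4=21/209, M5=0
seg 0: a=1, c=M0/2=0, d=(M1−M0)/(6·2)=-183/836, b=Δ0−h0·(2M0+M1)/6=993/418
seg 1: a=4, c=M1/2=-549/418, d=(M2−M1)/(6·2)=367/1672, b=Δ1−h1·(2M1+M2)/6=-105/418
seg 2: a=0, c=M2/2=3/836, d=(M3−M2)/(6·2)=19/88, b=Δ2−h2·(2M2+M3)/6=-600/209
seg 3: a=-4, c=M3/2=543/418, d=(M4−M3)/(6·2)=-87/418, b=Δ3−h3·(2M3+M4)/6=-111/418
seg 4: a=-1, c=M4/2=21/418, d=(M5−M4)/(6·2)=-7/836, b=Δ4−h4·(2M4+M5)/6=1017/418
t_q=15/2 → seg 3, τ=3/2; S=-4+-111/418·τ+543/418·τ²+-87/418·τ³=-7283/3344

  seg 0: a=1 b=993/418 c=0 d=-183/836
  seg 1: a=4 b=-105/418 c=-549/418 d=367/1672
  seg 2: a=0 b=-600/209 c=3/836 d=19/88
  seg 3: a=-4 b=-111/418 c=543/418 d=-87/418
  seg 4: a=-1 b=1017/418 c=21/418 d=-7/836
S(15/2) = -7283/3344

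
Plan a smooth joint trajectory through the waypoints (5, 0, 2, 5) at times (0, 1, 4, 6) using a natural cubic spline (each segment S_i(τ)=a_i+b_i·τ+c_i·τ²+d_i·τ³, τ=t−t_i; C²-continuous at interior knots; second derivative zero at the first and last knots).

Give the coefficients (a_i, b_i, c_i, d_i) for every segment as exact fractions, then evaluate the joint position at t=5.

  seg 0: a=5 b=-2455/426 c=0 d=325/426
  seg 1: a=0 b=-740/213 c=325/142 d=-43/142
  seg 2: a=2 b=887/426 c=-31/71 d=31/426
S(5) = 264/71

Δ: Δ0=-5, Δ1=2/3, Δ2=3/2
row 1: diag=8, rhs=34; c'=3/8, d'=17/4
row 2: denom=10−3·3/8=71/8; d'=(5−3·17/4)/(71/8)=-62/71
back: M2=-62/71
back: M1=17/4−3/8·-62/71=325/71
M: M0=0, M1=325/71, M2=-62/71, M3=0
seg 0: a=5, c=M0/2=0, d=(M1−M0)/(6·1)=325/426, b=Δ0−h0·(2M0+M1)/6=-2455/426
seg 1: a=0, c=M1/2=325/142, d=(M2−M1)/(6·3)=-43/142, b=Δ1−h1·(2M1+M2)/6=-740/213
seg 2: a=2, c=M2/2=-31/71, d=(M3−M2)/(6·2)=31/426, b=Δ2−h2·(2M2+M3)/6=887/426
t_q=5 → seg 2, τ=1; S=2+887/426·τ+-31/71·τ²+31/426·τ³=264/71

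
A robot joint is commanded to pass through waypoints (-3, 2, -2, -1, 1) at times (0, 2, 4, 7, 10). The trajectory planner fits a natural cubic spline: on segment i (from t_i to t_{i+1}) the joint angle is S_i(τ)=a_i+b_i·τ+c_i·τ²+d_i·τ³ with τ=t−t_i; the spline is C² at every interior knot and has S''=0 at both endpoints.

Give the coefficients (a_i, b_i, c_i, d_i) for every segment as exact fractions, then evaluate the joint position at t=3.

Δ: Δ0=5/2, Δ1=-2, Δ2=1/3, Δ3=2/3
row 1: diag=8, rhs=-27; c'=1/4, d'=-27/8
row 2: denom=10−2·1/4=19/2; d'=(14−2·-27/8)/(19/2)=83/38
row 3: denom=12−3·6/19=210/19; d'=(2−3·83/38)/(210/19)=-173/420
back: M3=-173/420
back: M2=83/38−6/19·-173/420=81/35
back: M1=-27/8−1/4·81/35=-1107/280
M: M0=0, M1=-1107/280, M2=81/35, M3=-173/420, M4=0
seg 0: a=-3, c=M0/2=0, d=(M1−M0)/(6·2)=-369/1120, b=Δ0−h0·(2M0+M1)/6=1069/280
seg 1: a=2, c=M1/2=-1107/560, d=(M2−M1)/(6·2)=117/224, b=Δ1−h1·(2M1+M2)/6=-19/140
seg 2: a=-2, c=M2/2=81/70, d=(M3−M2)/(6·3)=-229/1512, b=Δ2−h2·(2M2+M3)/6=-71/40
seg 3: a=-1, c=M3/2=-173/840, d=(M4−M3)/(6·3)=173/7560, b=Δ3−h3·(2M3+M4)/6=151/140
t_q=3 → seg 1, τ=1; S=2+-19/140·τ+-1107/560·τ²+117/224·τ³=459/1120

  seg 0: a=-3 b=1069/280 c=0 d=-369/1120
  seg 1: a=2 b=-19/140 c=-1107/560 d=117/224
  seg 2: a=-2 b=-71/40 c=81/70 d=-229/1512
  seg 3: a=-1 b=151/140 c=-173/840 d=173/7560
S(3) = 459/1120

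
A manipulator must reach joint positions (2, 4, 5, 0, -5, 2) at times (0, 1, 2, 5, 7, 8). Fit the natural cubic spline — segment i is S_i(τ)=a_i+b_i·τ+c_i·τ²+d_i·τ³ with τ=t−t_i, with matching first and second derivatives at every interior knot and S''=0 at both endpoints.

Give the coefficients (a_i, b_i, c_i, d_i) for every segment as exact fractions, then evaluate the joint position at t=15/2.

  seg 0: a=2 b=53/24 c=0 d=-5/24
  seg 1: a=4 b=19/12 c=-5/8 d=1/24
  seg 2: a=5 b=11/24 c=-1/2 d=-5/72
  seg 3: a=0 b=-53/12 c=-9/8 d=25/24
  seg 4: a=-5 b=43/12 c=41/8 d=-41/24
S(15/2) = -137/64

Δ: Δ0=2, Δ1=1, Δ2=-5/3, Δ3=-5/2, Δ4=7
row 1: diag=4, rhs=-6; c'=1/4, d'=-3/2
row 2: denom=8−1·1/4=31/4; d'=(-16−1·-3/2)/(31/4)=-58/31
row 3: denom=10−3·12/31=274/31; d'=(-5−3·-58/31)/(274/31)=19/274
row 4: denom=6−2·31/137=760/137; d'=(57−2·19/274)/(760/137)=41/4
back: M4=41/4
back: M3=19/274−31/137·41/4=-9/4
back: M2=-58/31−12/31·-9/4=-1
back: M1=-3/2−1/4·-1=-5/4
M: M0=0, M1=-5/4, M2=-1, M3=-9/4, M4=41/4, M5=0
seg 0: a=2, c=M0/2=0, d=(M1−M0)/(6·1)=-5/24, b=Δ0−h0·(2M0+M1)/6=53/24
seg 1: a=4, c=M1/2=-5/8, d=(M2−M1)/(6·1)=1/24, b=Δ1−h1·(2M1+M2)/6=19/12
seg 2: a=5, c=M2/2=-1/2, d=(M3−M2)/(6·3)=-5/72, b=Δ2−h2·(2M2+M3)/6=11/24
seg 3: a=0, c=M3/2=-9/8, d=(M4−M3)/(6·2)=25/24, b=Δ3−h3·(2M3+M4)/6=-53/12
seg 4: a=-5, c=M4/2=41/8, d=(M5−M4)/(6·1)=-41/24, b=Δ4−h4·(2M4+M5)/6=43/12
t_q=15/2 → seg 4, τ=1/2; S=-5+43/12·τ+41/8·τ²+-41/24·τ³=-137/64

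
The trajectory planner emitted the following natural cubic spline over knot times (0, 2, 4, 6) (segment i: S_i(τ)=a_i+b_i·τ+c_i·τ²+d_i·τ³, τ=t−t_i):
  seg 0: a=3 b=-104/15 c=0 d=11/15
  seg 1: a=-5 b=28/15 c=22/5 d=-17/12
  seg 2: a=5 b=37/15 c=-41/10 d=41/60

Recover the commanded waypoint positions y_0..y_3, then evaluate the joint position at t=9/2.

y_0 = S_0(0) = a_0 = 3
y_1 = S_1(0) = a_1 = -5
y_2 = S_2(0) = a_2 = 5
y_3 = S_2(2) = -1
t_q=9/2 is in segment 2 (τ=1/2); S_2(τ)=847/160

y_0=3 y_1=-5 y_2=5 y_3=-1
S(9/2) = 847/160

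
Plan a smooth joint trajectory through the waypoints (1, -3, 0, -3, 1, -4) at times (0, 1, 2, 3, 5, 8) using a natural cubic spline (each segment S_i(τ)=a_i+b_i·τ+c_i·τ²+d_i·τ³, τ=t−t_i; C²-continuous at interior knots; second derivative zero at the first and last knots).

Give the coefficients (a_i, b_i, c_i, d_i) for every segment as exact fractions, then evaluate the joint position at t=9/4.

Δ: Δ0=-4, Δ1=3, Δ2=-3, Δ3=2, Δ4=-5/3
row 1: diag=4, rhs=42; c'=1/4, d'=21/2
row 2: denom=4−1·1/4=15/4; d'=(-36−1·21/2)/(15/4)=-62/5
row 3: denom=6−1·4/15=86/15; d'=(30−1·-62/5)/(86/15)=318/43
row 4: denom=10−2·15/43=400/43; d'=(-22−2·318/43)/(400/43)=-791/200
back: M4=-791/200
back: M3=318/43−15/43·-791/200=351/40
back: M2=-62/5−4/15·351/40=-737/50
back: M1=21/2−1/4·-737/50=2837/200
M: M0=0, M1=2837/200, M2=-737/50, M3=351/40, M4=-791/200, M5=0
seg 0: a=1, c=M0/2=0, d=(M1−M0)/(6·1)=2837/1200, b=Δ0−h0·(2M0+M1)/6=-7637/1200
seg 1: a=-3, c=M1/2=2837/400, d=(M2−M1)/(6·1)=-1157/240, b=Δ1−h1·(2M1+M2)/6=437/600
seg 2: a=0, c=M2/2=-737/100, d=(M3−M2)/(6·1)=4703/1200, b=Δ2−h2·(2M2+M3)/6=541/1200
seg 3: a=-3, c=M3/2=351/80, d=(M4−M3)/(6·2)=-1273/1200, b=Δ3−h3·(2M3+M4)/6=-1519/600
seg 4: a=1, c=M4/2=-791/400, d=(M5−M4)/(6·3)=791/3600, b=Δ4−h4·(2M4+M5)/6=1373/600
t_q=9/4 → seg 2, τ=1/4; S=0+541/1200·τ+-737/100·τ²+4703/1200·τ³=-7339/25600

  seg 0: a=1 b=-7637/1200 c=0 d=2837/1200
  seg 1: a=-3 b=437/600 c=2837/400 d=-1157/240
  seg 2: a=0 b=541/1200 c=-737/100 d=4703/1200
  seg 3: a=-3 b=-1519/600 c=351/80 d=-1273/1200
  seg 4: a=1 b=1373/600 c=-791/400 d=791/3600
S(9/4) = -7339/25600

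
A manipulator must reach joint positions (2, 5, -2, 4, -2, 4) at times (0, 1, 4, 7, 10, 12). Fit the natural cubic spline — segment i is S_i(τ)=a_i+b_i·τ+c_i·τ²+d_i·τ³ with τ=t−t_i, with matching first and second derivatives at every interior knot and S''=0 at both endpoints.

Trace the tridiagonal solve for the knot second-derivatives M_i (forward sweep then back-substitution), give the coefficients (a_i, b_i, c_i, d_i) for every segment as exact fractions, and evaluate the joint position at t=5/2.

  seg 0: a=2 b=11791/2979 c=0 d=-2854/2979
  seg 1: a=5 b=3229/2979 c=-2854/993 d=15506/26811
  seg 2: a=-2 b=-1625/2979 c=6944/2979 d=-13249/26811
  seg 3: a=4 b=292/2979 c=-6305/2979 d=12665/26811
  seg 4: a=-2 b=457/2979 c=2120/993 d=-1060/2979
S(5/2) = 2795/1324

Δ: Δ0=3, Δ1=-7/3, Δ2=2, Δ3=-2, Δ4=3
row 1: diag=8, rhs=-32; c'=3/8, d'=-4
row 2: denom=12−3·3/8=87/8; d'=(26−3·-4)/(87/8)=304/87
row 3: denom=12−3·8/29=324/29; d'=(-24−3·304/87)/(324/29)=-250/81
row 4: denom=10−3·29/108=331/36; d'=(30−3·-250/81)/(331/36)=4240/993
back: M4=4240/993
back: M3=-250/81−29/108·4240/993=-12610/2979
back: M2=304/87−8/29·-12610/2979=13888/2979
back: M1=-4−3/8·13888/2979=-5708/993
M: M0=0, M1=-5708/993, M2=13888/2979, M3=-12610/2979, M4=4240/993, M5=0
seg 0: a=2, c=M0/2=0, d=(M1−M0)/(6·1)=-2854/2979, b=Δ0−h0·(2M0+M1)/6=11791/2979
seg 1: a=5, c=M1/2=-2854/993, d=(M2−M1)/(6·3)=15506/26811, b=Δ1−h1·(2M1+M2)/6=3229/2979
seg 2: a=-2, c=M2/2=6944/2979, d=(M3−M2)/(6·3)=-13249/26811, b=Δ2−h2·(2M2+M3)/6=-1625/2979
seg 3: a=4, c=M3/2=-6305/2979, d=(M4−M3)/(6·3)=12665/26811, b=Δ3−h3·(2M3+M4)/6=292/2979
seg 4: a=-2, c=M4/2=2120/993, d=(M5−M4)/(6·2)=-1060/2979, b=Δ4−h4·(2M4+M5)/6=457/2979
t_q=5/2 → seg 1, τ=3/2; S=5+3229/2979·τ+-2854/993·τ²+15506/26811·τ³=2795/1324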